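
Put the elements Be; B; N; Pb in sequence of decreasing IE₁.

N > Be > B > Pb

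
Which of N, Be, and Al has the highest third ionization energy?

Consider each +2 ion: N²⁺ still has 3 valence electrons; Be²⁺ is the bare [He] core; Al²⁺ still has 1 valence electron.
Core electrons are held far more tightly than valence electrons, so Be tops the IE_3 order.
Valence configurations: N²⁺ [He]2s²2p¹, Al²⁺ [Ne]3s¹.
The numbers (kJ/mol): N 4578, Be 14849, Al 2745.
Overall IE_3 order: Al < N < Be.

Be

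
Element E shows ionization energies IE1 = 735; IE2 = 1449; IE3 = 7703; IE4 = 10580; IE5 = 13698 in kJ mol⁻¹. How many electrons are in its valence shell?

2

Look for the largest jump between consecutive ionization energies: IE3/IE2 ≈ 5.3, far larger than any earlier ratio.
That jump marks the point where a core electron is being removed. So the atom has 2 valence electrons.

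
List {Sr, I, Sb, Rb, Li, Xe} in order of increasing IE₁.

Rb < Li < Sr < Sb < I < Xe

Li is in period 2, group 1; Rb is in period 5, group 1; Sr is in period 5, group 2; Sb is in period 5, group 15; I is in period 5, group 17; Xe is in period 5, group 18.
Removing the outermost electron gets harder across a period and easier down a group.
Neither a single period nor a single group — weigh both effects.
Li > Rb: Li sits above Rb in group 1, so the down-group effect alone puts Li higher.
Sr > Li: period and group pull opposite ways; the across-period shift dominates (550 vs 520 kJ/mol).
Sb > Sr: both are in period 5; the period trend gives Sb the larger value.
I > Sb: both are in period 5; the period trend gives I the larger value.
Xe > I: both are in period 5; the period trend gives Xe the larger value.
Approximate values (kJ/mol): Li 520, Rb 403, Sr 550, Sb 831, I 1008, Xe 1170.
So from lowest to highest: Rb < Li < Sr < Sb < I < Xe.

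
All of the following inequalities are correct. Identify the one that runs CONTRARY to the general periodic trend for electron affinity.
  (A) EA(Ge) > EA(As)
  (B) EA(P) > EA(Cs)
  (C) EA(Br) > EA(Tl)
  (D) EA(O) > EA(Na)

(A)

The general trend: electron affinity increases across a period and decreases down a group.
(A) Ge (period 4, group 14) vs As (period 4, group 15): the stated order contradicts the simple trend.
(B) P (period 3, group 15) vs Cs (period 6, group 1): the stated order agrees with the simple trend.
(C) Br (period 4, group 17) vs Tl (period 6, group 13): the stated order agrees with the simple trend.
(D) O (period 2, group 16) vs Na (period 3, group 1): the stated order agrees with the simple trend.
The exception is (A): adding an electron to As's half-filled 4p³ is unfavourable, so Ge (4p²) has the more exothermic EA.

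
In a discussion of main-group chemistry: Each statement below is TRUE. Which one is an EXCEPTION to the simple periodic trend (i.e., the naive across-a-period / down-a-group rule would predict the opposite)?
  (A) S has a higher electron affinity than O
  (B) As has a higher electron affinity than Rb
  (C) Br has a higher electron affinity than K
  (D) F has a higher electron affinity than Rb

(A)

The general trend: electron affinity increases across a period and decreases down a group.
(A) S (period 3, group 16) vs O (period 2, group 16): the stated order contradicts the simple trend.
(B) As (period 4, group 15) vs Rb (period 5, group 1): the stated order agrees with the simple trend.
(C) Br (period 4, group 17) vs K (period 4, group 1): the stated order agrees with the simple trend.
(D) F (period 2, group 17) vs Rb (period 5, group 1): the stated order agrees with the simple trend.
The exception is (A): the compact 2p subshell of O repels the added electron more than S's larger 3p does.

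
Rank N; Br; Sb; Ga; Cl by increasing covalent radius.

N < Cl < Br < Ga < Sb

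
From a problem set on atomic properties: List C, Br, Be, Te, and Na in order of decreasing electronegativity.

Be is in period 2, group 2; C is in period 2, group 14; Na is in period 3, group 1; Br is in period 4, group 17; Te is in period 5, group 16.
Smaller atoms with higher effective nuclear charge are more electronegative.
Neither a single period nor a single group — weigh both effects.
Be > Na: both effects reinforce here, so Be is clearly the higher of the two.
Te > Be: period and group pull opposite ways; the across-period shift dominates (2.10 vs 1.57).
C > Te: the two effects oppose for this pair; the down-group effect wins (2.55 vs 2.10).
Br > C: period and group pull opposite ways; the across-period shift dominates (2.96 vs 2.55).
Tabulated electronegativity (Pauling): Be 1.57, C 2.55, Na 0.93, Br 2.96, Te 2.10.
So from highest to lowest: Br > C > Te > Be > Na.

Br, C, Te, Be, Na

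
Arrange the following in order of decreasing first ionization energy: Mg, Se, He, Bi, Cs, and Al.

He is in period 1, group 18; Mg is in period 3, group 2; Al is in period 3, group 13; Se is in period 4, group 16; Cs is in period 6, group 1; Bi is in period 6, group 15.
Removing the outermost electron gets harder across a period and easier down a group.
Here both period and group differ, so the two effects have to be weighed against each other.
Al > Cs: both effects reinforce here, so Al is clearly the higher of the two.
Bi > Al: the two effects oppose for this pair; the across-period effect wins (703 vs 578 kJ/mol).
Mg > Bi: the two effects oppose for this pair; the down-group effect wins (738 vs 703 kJ/mol).
Se > Mg: the two effects oppose for this pair; the across-period effect wins (941 vs 738 kJ/mol).
He > Se: both effects reinforce here, so He is clearly the higher of the two.
Note the exception: Mg has a higher first ionization energy than Al, contrary to the simple trend — Al's single 3p electron is easier to remove than one from Mg's filled 3s².
Tabulated first ionization energy (kJ/mol): He 2372, Mg 738, Al 578, Se 941, Cs 376, Bi 703.
So from highest to lowest: He > Se > Mg > Bi > Al > Cs.

He > Se > Mg > Bi > Al > Cs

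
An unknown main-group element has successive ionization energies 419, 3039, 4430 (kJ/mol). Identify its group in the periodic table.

Look for the largest jump between consecutive ionization energies: IE2/IE1 ≈ 7.3, far larger than any earlier ratio.
That jump marks the point where a core electron is being removed. So the atom has 1 valence electron.
A main-group element with 1 valence electron is in group 1.

Group 1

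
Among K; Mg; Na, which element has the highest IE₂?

Na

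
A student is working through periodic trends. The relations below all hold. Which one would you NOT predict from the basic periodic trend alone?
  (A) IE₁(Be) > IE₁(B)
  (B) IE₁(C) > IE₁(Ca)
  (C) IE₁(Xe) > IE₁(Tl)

The general trend: first ionization energy increases across a period and decreases down a group.
(A) Be (period 2, group 2) vs B (period 2, group 13): the stated order contradicts the simple trend.
(B) C (period 2, group 14) vs Ca (period 4, group 2): the stated order agrees with the simple trend.
(C) Xe (period 5, group 18) vs Tl (period 6, group 13): the stated order agrees with the simple trend.
The exception is (A): removing B's lone 2p electron is easier than breaking Be's filled 2s².

(A)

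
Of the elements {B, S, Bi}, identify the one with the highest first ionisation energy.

S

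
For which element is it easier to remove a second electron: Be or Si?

The second ionization energy removes an electron from the +1 ion. For each element: Be⁺ still has 1 valence electron; Si⁺ still has 3 valence electrons.
All are still removing valence electrons, so compare the +1 ions as you would atoms: IE_2 generally rises across a period (higher Z_eff) and falls down a group (larger shell), subject to the usual subshell exceptions.
Valence configurations: Be⁺ [He]2s¹, Si⁺ [Ne]3s²3p¹.
The numbers (kJ/mol): Be 1757, Si 1577.
Hence IE_2: Si < Be.

Si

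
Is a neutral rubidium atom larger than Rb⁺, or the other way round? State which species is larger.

Rb

Forming Rb⁺ removes 1 electron from Rb. Fewer electrons for the same nuclear charge means less shielding and a higher Z_eff on the remaining electrons, and for main-group metals the entire outer shell is lost.
A cation is smaller than its parent atom: Rb⁺ < Rb.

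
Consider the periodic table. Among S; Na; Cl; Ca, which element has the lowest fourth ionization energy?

S

After 3 electrons have been removed, what remains? S³⁺ still has 3 valence electrons; Na³⁺ is already 2 electrons into the core; Cl³⁺ still has 4 valence electrons; Ca³⁺ is already 1 electron into the core.
Pulling an electron out of a noble-gas core costs far more than removing a remaining valence electron, so Ca and Na sit at the high end of IE_4.
Valence configurations: S³⁺ [Ne]3s²3p¹, Cl³⁺ [Ne]3s²3p².
Approximate IE_4 values (kJ/mol): S 4556, Na 9543, Cl 5159, Ca 6491.
So the fourth ionization energies run S < Cl < Ca < Na.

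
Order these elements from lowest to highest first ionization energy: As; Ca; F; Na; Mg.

Na < Ca < Mg < As < F

F is in period 2, group 17; Na is in period 3, group 1; Mg is in period 3, group 2; Ca is in period 4, group 2; As is in period 4, group 15.
First ionization energy rises across a period (greater Z_eff holds electrons more tightly) and falls down a group (valence electrons are farther from the nucleus).
Neither a single period nor a single group — weigh both effects.
Ca > Na: period and group pull opposite ways; the across-period shift dominates (590 vs 496 kJ/mol).
Mg > Ca: they share group 2; the group trend gives Mg the larger value.
As > Mg: period and group pull opposite ways; the across-period shift dominates (947 vs 738 kJ/mol).
F > As: relative to As, both the across-period and down-group shifts push F's first ionization energy up.
Approximate values (kJ/mol): F 1681, Na 496, Mg 738, Ca 590, As 947.
So from lowest to highest: Na < Ca < Mg < As < F.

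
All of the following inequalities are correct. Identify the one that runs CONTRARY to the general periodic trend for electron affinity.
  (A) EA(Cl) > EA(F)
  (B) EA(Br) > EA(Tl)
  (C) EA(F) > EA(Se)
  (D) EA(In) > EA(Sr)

The general trend: electron affinity increases across a period and decreases down a group.
(A) Cl (period 3, group 17) vs F (period 2, group 17): the stated order contradicts the simple trend.
(B) Br (period 4, group 17) vs Tl (period 6, group 13): the stated order agrees with the simple trend.
(C) F (period 2, group 17) vs Se (period 4, group 16): the stated order agrees with the simple trend.
(D) In (period 5, group 13) vs Sr (period 5, group 2): the stated order agrees with the simple trend.
The exception is (A): F's small 2p subshell makes the incoming electron feel strong e⁻–e⁻ repulsion, so Cl actually releases more energy on gaining an electron.

(A)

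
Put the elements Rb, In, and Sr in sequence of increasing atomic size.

In < Sr < Rb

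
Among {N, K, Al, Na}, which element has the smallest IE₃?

Al

After 2 electrons have been removed, what remains? N²⁺ still has 3 valence electrons; K²⁺ is already 1 electron into the core; Al²⁺ still has 1 valence electron; Na²⁺ is already 1 electron into the core.
Usually core removal costs more than valence removal, but here the competition is close: a tightly held n=2 valence electron can cost more to remove than an n=3 core electron, so the actual values have to decide it.
Valence configurations: N²⁺ [He]2s²2p¹, Al²⁺ [Ne]3s¹.
Tabulated IE_3 (kJ/mol): N 4578, K 4420, Al 2745, Na 6910.
Hence IE_3: Al < K < N < Na.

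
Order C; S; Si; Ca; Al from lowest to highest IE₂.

Ca, Si, Al, S, C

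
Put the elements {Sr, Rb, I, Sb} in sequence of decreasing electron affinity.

Rb is in period 5, group 1; Sr is in period 5, group 2; Sb is in period 5, group 15; I is in period 5, group 17.
Atoms with high Z_eff and room in the valence shell (especially the halogens) have the most exothermic electron affinities.
All lie in period 5; the across-period trend (electron affinity increases left to right) applies, with the exception below.
Note the exception: Rb has a higher electron affinity than Sr, contrary to the simple trend — adding an electron to Sr (ns²) has to open a new, higher-energy np subshell, which is unfavourable.
For reference (kJ/mol): Rb 47, Sr 5, Sb 103, I 295.
So from highest to lowest: I > Sb > Rb > Sr.

I > Sb > Rb > Sr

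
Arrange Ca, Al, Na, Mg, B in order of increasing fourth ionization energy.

Ca < Na < Mg < Al < B

After 3 electrons have been removed, what remains? Ca³⁺ is already 1 electron into the core; Al³⁺ is the bare [Ne] core; Na³⁺ is already 2 electrons into the core; Mg³⁺ is already 1 electron into the core; B³⁺ is the bare [He] core.
All of these are removing an electron from a noble-gas core or deeper; the smaller core (lower principal quantum number) is held far more tightly, and within a period the higher nuclear charge binds the same core more tightly.
The numbers (kJ/mol): Ca 6491, Al 11577, Na 9543, Mg 10543, B 25026.
So the fourth ionization energies run Ca < Na < Mg < Al < B.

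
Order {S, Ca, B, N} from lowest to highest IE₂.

IE_2 is the cost of taking one more electron from the +1 cation: S⁺ still has 5 valence electrons; Ca⁺ still has 1 valence electron; B⁺ still has 2 valence electrons; N⁺ still has 4 valence electrons.
All are still removing valence electrons, so compare the +1 ions as you would atoms: IE_2 generally rises across a period (higher Z_eff) and falls down a group (larger shell), subject to the usual subshell exceptions.
Valence configurations: S⁺ [Ne]3s²3p³, Ca⁺ [Ar]4s¹, B⁺ [He]2s², N⁺ [He]2s²2p².
Approximate IE_2 values (kJ/mol): S 2252, Ca 1145, B 2427, N 2856.
Overall IE_2 order: Ca < S < B < N.

Ca, S, B, N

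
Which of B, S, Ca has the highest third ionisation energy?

The third ionization energy removes an electron from the +2 ion. For each element: B²⁺ still has 1 valence electron; S²⁺ still has 4 valence electrons; Ca²⁺ is the bare [Ar] core.
Pulling an electron out of a noble-gas core costs far more than removing a remaining valence electron, so Ca sits at the high end of IE_3.
Valence configurations: B²⁺ [He]2s¹, S²⁺ [Ne]3s²3p².
Approximate IE_3 values (kJ/mol): B 3660, S 3357, Ca 4912.
Hence IE_3: S < B < Ca.

Ca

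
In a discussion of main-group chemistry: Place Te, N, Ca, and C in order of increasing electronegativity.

Electronegativity increases across a period and decreases down a group, tracking effective nuclear charge and atomic size.
Here both period and group differ, so the two effects have to be weighed against each other.
Te > Ca: the two effects oppose for this pair; the across-period effect wins (2.10 vs 1.00).
C > Te: the two effects oppose for this pair; the down-group effect wins (2.55 vs 2.10).
N > C: N lies to the right of C in period 2, so the across-period effect alone puts N higher.
Approximate values (Pauling): C 2.55, N 3.04, Ca 1.00, Te 2.10.
So from lowest to highest: Ca < Te < C < N.

Ca < Te < C < N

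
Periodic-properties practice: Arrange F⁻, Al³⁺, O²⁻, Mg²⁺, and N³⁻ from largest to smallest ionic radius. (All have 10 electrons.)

N³⁻ > O²⁻ > F⁻ > Mg²⁺ > Al³⁺

All of these have 10 electrons, so size is governed by nuclear charge alone: the more protons, the stronger the pull on the same electron cloud, and the smaller the ion.
Nuclear charges: Al³⁺ (Z=13), Mg²⁺ (Z=12), F⁻ (Z=9), O²⁻ (Z=8), N³⁻ (Z=7).
Largest to smallest: N³⁻ > O²⁻ > F⁻ > Mg²⁺ > Al³⁺.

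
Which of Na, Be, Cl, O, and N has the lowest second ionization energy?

Be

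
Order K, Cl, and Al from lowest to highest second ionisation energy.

Al, Cl, K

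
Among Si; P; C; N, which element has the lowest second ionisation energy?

Si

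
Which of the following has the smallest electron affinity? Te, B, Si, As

B

B is in period 2, group 13; Si is in period 3, group 14; As is in period 4, group 15; Te is in period 5, group 16.
Adding an electron releases more energy for atoms nearer the top right (short of the noble gases).
A diagonal step moves right (one effect) and down (the opposite effect) at once.
As > B: period and group pull opposite ways; the across-period shift dominates (78 vs 27 kJ/mol).
Si > As: the two effects oppose for this pair; the down-group effect wins (134 vs 78 kJ/mol).
Te > Si: the two effects oppose for this pair; the across-period effect wins (190 vs 134 kJ/mol).
Approximate values (kJ/mol): B 27, Si 134, As 78, Te 190.
The smallest electron affinity among these belongs to B.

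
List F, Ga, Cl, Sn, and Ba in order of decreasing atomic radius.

Ba > Sn > Ga > Cl > F

Radius decreases left→right (rising Z_eff, same n) and increases top→bottom (higher n).
Neither a single period nor a single group — weigh both effects.
Cl > F: Cl sits below F in group 17, so the down-group effect alone puts Cl larger.
Ga > Cl: relative to Cl, both the across-period and down-group shifts push Ga's atomic radius up.
Sn > Ga: period and group pull opposite ways; the down-group shift dominates (140 vs 124 pm).
Ba > Sn: both effects reinforce here, so Ba is clearly the larger of the two.
Approximate values (pm): F 64, Cl 99, Ga 124, Sn 140, Ba 196.
So from largest to smallest: Ba > Sn > Ga > Cl > F.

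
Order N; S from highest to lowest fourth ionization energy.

After 3 electrons have been removed, what remains? N³⁺ still has 2 valence electrons; S³⁺ still has 3 valence electrons.
All are still removing valence electrons, so compare the +3 ions as you would atoms: IE_4 generally rises across a period (higher Z_eff) and falls down a group (larger shell), subject to the usual subshell exceptions.
Valence configurations: N³⁺ [He]2s², S³⁺ [Ne]3s²3p¹.
Tabulated IE_4 (kJ/mol): N 7475, S 4556.
So the fourth ionization energies run S < N.

N, S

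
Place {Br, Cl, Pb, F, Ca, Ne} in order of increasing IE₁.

Ca < Pb < Br < Cl < F < Ne

F is in period 2, group 17; Ne is in period 2, group 18; Cl is in period 3, group 17; Ca is in period 4, group 2; Br is in period 4, group 17; Pb is in period 6, group 14.
First ionization energy rises across a period (greater Z_eff holds electrons more tightly) and falls down a group (valence electrons are farther from the nucleus).
Here both period and group differ, so the two effects have to be weighed against each other.
Pb > Ca: the two effects oppose for this pair; the across-period effect wins (716 vs 590 kJ/mol).
Br > Pb: both effects reinforce here, so Br is clearly the higher of the two.
Cl > Br: they share group 17; the group trend gives Cl the larger value.
F > Cl: they share group 17; the group trend gives F the larger value.
Ne > F: both are in period 2; the period trend gives Ne the larger value.
Tabulated first ionization energy (kJ/mol): F 1681, Ne 2081, Cl 1251, Ca 590, Br 1140, Pb 716.
So from lowest to highest: Ca < Pb < Br < Cl < F < Ne.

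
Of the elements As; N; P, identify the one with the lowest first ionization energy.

As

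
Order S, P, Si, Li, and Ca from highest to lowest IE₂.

Li, S, P, Si, Ca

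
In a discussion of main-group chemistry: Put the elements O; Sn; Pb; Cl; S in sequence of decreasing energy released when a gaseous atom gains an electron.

O is in period 2, group 16; S is in period 3, group 16; Cl is in period 3, group 17; Sn is in period 5, group 14; Pb is in period 6, group 14.
Adding an electron releases more energy for atoms nearer the top right (short of the noble gases).
Neither a single period nor a single group — weigh both effects.
Sn > Pb: they share group 14; the group trend gives Sn the larger value.
O > Sn: relative to Sn, both the across-period and down-group shifts push O's electron affinity up.
S > O: this pair runs against the simple trend — see the exception note.
Cl > S: Cl lies to the right of S in period 3, so the across-period effect alone puts Cl higher.
Note the exception: S has a higher electron affinity than O, contrary to the simple trend — the compact 2p subshell of O repels the added electron more than S's larger 3p does.
For reference (kJ/mol): O 141, S 200, Cl 349, Sn 107, Pb 35.
So from highest to lowest: Cl > S > O > Sn > Pb.

Cl, S, O, Sn, Pb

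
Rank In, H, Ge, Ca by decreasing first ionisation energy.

H is in period 1, group 1; Ca is in period 4, group 2; Ge is in period 4, group 14; In is in period 5, group 13.
Across a period the outer electron is held more tightly (higher IE₁); down a group it sits in a higher shell, more shielded, and comes off more easily.
These span different periods and groups, so the two trends combine.
Ca > In: period and group pull opposite ways; the down-group shift dominates (590 vs 558 kJ/mol).
Ge > Ca: both are in period 4; the period trend gives Ge the larger value.
H > Ge: period and group pull opposite ways; the down-group shift dominates (1312 vs 762 kJ/mol).
For reference (kJ/mol): H 1312, Ca 590, Ge 762, In 558.
So from highest to lowest: H > Ge > Ca > In.

H, Ge, Ca, In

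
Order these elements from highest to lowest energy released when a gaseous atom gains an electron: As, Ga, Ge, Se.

Ga is in period 4, group 13; Ge is in period 4, group 14; As is in period 4, group 15; Se is in period 4, group 16.
Atoms with high Z_eff and room in the valence shell (especially the halogens) have the most exothermic electron affinities.
All lie in period 4; the across-period trend (electron affinity increases left to right) applies, with the exception below.
Note the exception: Ge has a higher electron affinity than As, contrary to the simple trend — adding an electron to As's half-filled 4p³ is unfavourable, so Ge (4p²) has the more exothermic EA.
For reference (kJ/mol): Ga 29, Ge 119, As 78, Se 195.
So from highest to lowest: Se > Ge > As > Ga.

Se > Ge > As > Ga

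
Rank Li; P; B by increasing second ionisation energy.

P < B < Li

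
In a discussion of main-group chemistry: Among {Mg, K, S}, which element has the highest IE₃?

After 2 electrons have been removed, what remains? Mg²⁺ is the bare [Ne] core; K²⁺ is already 1 electron into the core; S²⁺ still has 4 valence electrons.
Core electrons are held far more tightly than valence electrons, so K and Mg top the IE_3 order.
Approximate IE_3 values (kJ/mol): Mg 7733, K 4420, S 3357.
So the third ionization energies run S < K < Mg.

Mg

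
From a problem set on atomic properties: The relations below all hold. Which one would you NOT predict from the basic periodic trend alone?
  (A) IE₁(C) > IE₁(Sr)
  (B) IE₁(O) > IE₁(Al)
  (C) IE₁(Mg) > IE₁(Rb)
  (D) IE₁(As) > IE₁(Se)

(D)

The general trend: first ionization energy increases across a period and decreases down a group.
(A) C (period 2, group 14) vs Sr (period 5, group 2): the stated order agrees with the simple trend.
(B) O (period 2, group 16) vs Al (period 3, group 13): the stated order agrees with the simple trend.
(C) Mg (period 3, group 2) vs Rb (period 5, group 1): the stated order agrees with the simple trend.
(D) As (period 4, group 15) vs Se (period 4, group 16): the stated order contradicts the simple trend.
The exception is (D): Se (4p⁴) ionizes more easily than half-filled As (4p³).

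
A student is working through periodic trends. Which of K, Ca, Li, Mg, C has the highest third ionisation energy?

After 2 electrons have been removed, what remains? K²⁺ is already 1 electron into the core; Ca²⁺ is the bare [Ar] core; Li²⁺ is already 1 electron into the core; Mg²⁺ is the bare [Ne] core; C²⁺ still has 2 valence electrons.
Usually core removal costs more than valence removal, but here the competition is close: a tightly held n=2 valence electron can cost more to remove than an n=3 core electron, so the actual values have to decide it.
Tabulated IE_3 (kJ/mol): K 4420, Ca 4912, Li 11815, Mg 7733, C 4620.
Putting it together, IE_3: K < C < Ca < Mg < Li.

Li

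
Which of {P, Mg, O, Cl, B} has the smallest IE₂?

The second ionization energy removes an electron from the +1 ion. For each element: P⁺ still has 4 valence electrons; Mg⁺ still has 1 valence electron; O⁺ still has 5 valence electrons; Cl⁺ still has 6 valence electrons; B⁺ still has 2 valence electrons.
All are still removing valence electrons, so compare the +1 ions as you would atoms: IE_2 generally rises across a period (higher Z_eff) and falls down a group (larger shell), subject to the usual subshell exceptions.
Valence configurations: P⁺ [Ne]3s²3p², Mg⁺ [Ne]3s¹, O⁺ [He]2s²2p³, Cl⁺ [Ne]3s²3p⁴, B⁺ [He]2s².
The numbers (kJ/mol): P 1907, Mg 1451, O 3388, Cl 2298, B 2427.
Overall IE_2 order: Mg < P < Cl < B < O.

Mg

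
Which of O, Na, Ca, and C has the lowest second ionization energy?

Ca

IE_2 is the cost of taking one more electron from the +1 cation: O⁺ still has 5 valence electrons; Na⁺ is the bare [Ne] core; Ca⁺ still has 1 valence electron; C⁺ still has 3 valence electrons.
Core electrons are held far more tightly than valence electrons, so Na tops the IE_2 order.
Valence configurations: O⁺ [He]2s²2p³, Ca⁺ [Ar]4s¹, C⁺ [He]2s²2p¹.
Approximate IE_2 values (kJ/mol): O 3388, Na 4562, Ca 1145, C 2353.
Hence IE_2: Ca < C < O < Na.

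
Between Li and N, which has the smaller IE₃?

N

The third ionization energy removes an electron from the +2 ion. For each element: Li²⁺ is already 1 electron into the core; N²⁺ still has 3 valence electrons.
Pulling an electron out of a noble-gas core costs far more than removing a remaining valence electron, so Li sits at the high end of IE_3.
Approximate IE_3 values (kJ/mol): Li 11815, N 4578.
Hence IE_3: N < Li.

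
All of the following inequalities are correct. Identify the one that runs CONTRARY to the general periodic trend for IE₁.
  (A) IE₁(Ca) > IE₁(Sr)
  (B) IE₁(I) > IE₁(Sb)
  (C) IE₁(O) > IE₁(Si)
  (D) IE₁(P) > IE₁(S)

The general trend: IE₁ increases across a period and decreases down a group.
(A) Ca (period 4, group 2) vs Sr (period 5, group 2): the stated order agrees with the simple trend.
(B) I (period 5, group 17) vs Sb (period 5, group 15): the stated order agrees with the simple trend.
(C) O (period 2, group 16) vs Si (period 3, group 14): the stated order agrees with the simple trend.
(D) P (period 3, group 15) vs S (period 3, group 16): the stated order contradicts the simple trend.
The exception is (D): S (3p⁴) ionizes more easily than half-filled P (3p³) because the paired 3p electron in S is pushed out by e⁻–e⁻ repulsion.

(D)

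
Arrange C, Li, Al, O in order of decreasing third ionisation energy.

Li > O > C > Al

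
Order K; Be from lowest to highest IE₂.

IE_2 is the cost of taking one more electron from the +1 cation: K⁺ is the bare [Ar] core; Be⁺ still has 1 valence electron.
Breaking into a closed-shell core is much more expensive than removing a leftover valence electron — K has the largest IE_2 here.
The numbers (kJ/mol): K 3052, Be 1757.
Overall IE_2 order: Be < K.

Be < K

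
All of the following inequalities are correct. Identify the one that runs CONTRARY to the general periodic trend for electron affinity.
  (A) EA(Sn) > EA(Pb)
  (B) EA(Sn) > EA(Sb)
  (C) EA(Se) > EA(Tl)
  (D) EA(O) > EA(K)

(B)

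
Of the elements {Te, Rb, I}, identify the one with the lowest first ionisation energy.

Rb

Rb is in period 5, group 1; Te is in period 5, group 16; I is in period 5, group 17.
IE₁ increases left→right with effective nuclear charge and decreases top→bottom as the valence shell moves farther out.
All lie in period 5, so first ionization energy increases left to right.
The lowest first ionisation energy among these belongs to Rb.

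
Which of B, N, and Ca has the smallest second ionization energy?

IE_2 is the cost of taking one more electron from the +1 cation: B⁺ still has 2 valence electrons; N⁺ still has 4 valence electrons; Ca⁺ still has 1 valence electron.
All are still removing valence electrons, so compare the +1 ions as you would atoms: IE_2 generally rises across a period (higher Z_eff) and falls down a group (larger shell), subject to the usual subshell exceptions.
Valence configurations: B⁺ [He]2s², N⁺ [He]2s²2p², Ca⁺ [Ar]4s¹.
Approximate IE_2 values (kJ/mol): B 2427, N 2856, Ca 1145.
So the second ionization energies run Ca < B < N.

Ca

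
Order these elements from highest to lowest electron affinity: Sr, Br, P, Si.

Si is in period 3, group 14; P is in period 3, group 15; Br is in period 4, group 17; Sr is in period 5, group 2.
Adding an electron releases more energy for atoms nearer the top right (short of the noble gases).
Neither a single period nor a single group — weigh both effects.
P > Sr: relative to Sr, both the across-period and down-group shifts push P's electron affinity up.
Si > P: this pair runs against the simple trend — see the exception note.
Br > Si: the two effects oppose for this pair; the across-period effect wins (325 vs 134 kJ/mol).
Note the exception: Si has a higher electron affinity than P, contrary to the simple trend — adding an electron to P's half-filled 3p³ is unfavourable, so Si (3p²) has the more exothermic EA.
For reference (kJ/mol): Si 134, P 72, Br 325, Sr 5.
So from highest to lowest: Br > Si > P > Sr.

Br > Si > P > Sr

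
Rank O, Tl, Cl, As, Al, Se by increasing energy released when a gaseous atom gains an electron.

Tl < Al < As < O < Se < Cl

Atoms with high Z_eff and room in the valence shell (especially the halogens) have the most exothermic electron affinities.
Here both period and group differ, so the two effects have to be weighed against each other.
Al > Tl: they share group 13; the group trend gives Al the larger value.
As > Al: the two effects oppose for this pair; the across-period effect wins (78 vs 42 kJ/mol).
O > As: both effects reinforce here, so O is clearly the higher of the two.
Se > O: this pair runs against the simple trend — see the exception note.
Cl > Se: relative to Se, both the across-period and down-group shifts push Cl's electron affinity up.
Note the exception: Se has a higher electron affinity than O, contrary to the simple trend — O's compact 2p subshell gives strong electron–electron repulsion on the added electron.
Tabulated electron affinity (kJ/mol): O 141, Al 42, Cl 349, As 78, Se 195, Tl 19.
So from lowest to highest: Tl < Al < As < O < Se < Cl.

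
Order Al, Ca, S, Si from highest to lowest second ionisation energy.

S > Al > Si > Ca

Consider each +1 ion: Al⁺ still has 2 valence electrons; Ca⁺ still has 1 valence electron; S⁺ still has 5 valence electrons; Si⁺ still has 3 valence electrons.
All are still removing valence electrons, so compare the +1 ions as you would atoms: IE_2 generally rises across a period (higher Z_eff) and falls down a group (larger shell), subject to the usual subshell exceptions.
Valence configurations: Al⁺ [Ne]3s², Ca⁺ [Ar]4s¹, S⁺ [Ne]3s²3p³, Si⁺ [Ne]3s²3p¹.
Si⁺ loses a lone 3p electron whereas Al⁺ must break into a filled 3s² pair, so IE_2(Al) > IE_2(Si) even though Si has the higher nuclear charge.
The numbers (kJ/mol): Al 1817, Ca 1145, S 2252, Si 1577.
So the second ionization energies run Ca < Si < Al < S.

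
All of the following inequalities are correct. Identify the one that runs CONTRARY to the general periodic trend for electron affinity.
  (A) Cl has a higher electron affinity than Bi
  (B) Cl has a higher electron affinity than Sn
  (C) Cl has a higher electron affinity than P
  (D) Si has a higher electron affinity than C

The general trend: electron affinity increases across a period and decreases down a group.
(A) Cl (period 3, group 17) vs Bi (period 6, group 15): the stated order agrees with the simple trend.
(B) Cl (period 3, group 17) vs Sn (period 5, group 14): the stated order agrees with the simple trend.
(C) Cl (period 3, group 17) vs P (period 3, group 15): the stated order agrees with the simple trend.
(D) Si (period 3, group 14) vs C (period 2, group 14): the stated order contradicts the simple trend.
The exception is (D): Si's larger, more diffuse 3p orbitals accept an added electron slightly more readily than C's compact 2p.

(D)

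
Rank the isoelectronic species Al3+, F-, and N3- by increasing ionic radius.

Al3+, F-, N3-

All of these have 10 electrons, so size is governed by nuclear charge alone: the more protons, the stronger the pull on the same electron cloud, and the smaller the ion.
Nuclear charges: Al3+ (Z=13), F- (Z=9), N3- (Z=7).
Smallest to largest: Al3+ < F- < N3-.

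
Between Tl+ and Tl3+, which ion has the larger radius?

Tl+

Both ions have Z = 81 protons, but Tl3+ has lost more electrons, so its remaining electrons feel a larger effective nuclear charge per electron and are pulled in more tightly.
Higher positive charge → smaller ion, so Tl+ > Tl3+.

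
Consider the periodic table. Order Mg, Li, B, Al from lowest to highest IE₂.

Mg < Al < B < Li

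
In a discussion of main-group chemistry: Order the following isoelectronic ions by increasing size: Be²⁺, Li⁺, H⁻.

All of these have 2 electrons, so size is governed by nuclear charge alone: the more protons, the stronger the pull on the same electron cloud, and the smaller the ion.
Nuclear charges: Be²⁺ (Z=4), Li⁺ (Z=3), H⁻ (Z=1).
Smallest to largest: Be²⁺ < Li⁺ < H⁻.

Be²⁺ < Li⁺ < H⁻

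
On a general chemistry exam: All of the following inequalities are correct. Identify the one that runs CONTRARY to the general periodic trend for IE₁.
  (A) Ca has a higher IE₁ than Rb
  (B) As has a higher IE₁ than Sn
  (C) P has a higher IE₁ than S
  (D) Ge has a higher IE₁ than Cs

(C)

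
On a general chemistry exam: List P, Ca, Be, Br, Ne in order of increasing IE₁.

Ca < Be < P < Br < Ne

Be is in period 2, group 2; Ne is in period 2, group 18; P is in period 3, group 15; Ca is in period 4, group 2; Br is in period 4, group 17.
IE₁ increases left→right with effective nuclear charge and decreases top→bottom as the valence shell moves farther out.
Neither a single period nor a single group — weigh both effects.
Be > Ca: Be sits above Ca in group 2, so the down-group effect alone puts Be higher.
P > Be: period and group pull opposite ways; the across-period shift dominates (1012 vs 900 kJ/mol).
Br > P: the two effects oppose for this pair; the across-period effect wins (1140 vs 1012 kJ/mol).
Ne > Br: both effects reinforce here, so Ne is clearly the higher of the two.
Approximate values (kJ/mol): Be 900, Ne 2081, P 1012, Ca 590, Br 1140.
So from lowest to highest: Ca < Be < P < Br < Ne.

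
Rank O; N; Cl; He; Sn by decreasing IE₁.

He, N, O, Cl, Sn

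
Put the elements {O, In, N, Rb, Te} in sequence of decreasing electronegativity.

N is in period 2, group 15; O is in period 2, group 16; Rb is in period 5, group 1; In is in period 5, group 13; Te is in period 5, group 16.
Electronegativity increases across a period and decreases down a group, tracking effective nuclear charge and atomic size.
Neither a single period nor a single group — weigh both effects.
In > Rb: both are in period 5; the period trend gives In the larger value.
Te > In: both are in period 5; the period trend gives Te the larger value.
N > Te: the two effects oppose for this pair; the down-group effect wins (3.04 vs 2.10).
O > N: O lies to the right of N in period 2, so the across-period effect alone puts O higher.
Tabulated electronegativity (Pauling): N 3.04, O 3.44, Rb 0.82, In 1.78, Te 2.10.
So from highest to lowest: O > N > Te > In > Rb.

O > N > Te > In > Rb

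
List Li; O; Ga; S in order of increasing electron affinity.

Ga, Li, O, S

Li is in period 2, group 1; O is in period 2, group 16; S is in period 3, group 16; Ga is in period 4, group 13.
Electron affinity generally becomes more exothermic across a period toward the halogens and less exothermic down a group.
Here both period and group differ, so the two effects have to be weighed against each other.
Li > Ga: the two effects oppose for this pair; the down-group effect wins (60 vs 29 kJ/mol).
O > Li: O lies to the right of Li in period 2, so the across-period effect alone puts O higher.
S > O: this pair runs against the simple trend — see the exception note.
Note the exception: S has a higher electron affinity than O, contrary to the simple trend — the compact 2p subshell of O repels the added electron more than S's larger 3p does.
For reference (kJ/mol): Li 60, O 141, S 200, Ga 29.
So from lowest to highest: Ga < Li < O < S.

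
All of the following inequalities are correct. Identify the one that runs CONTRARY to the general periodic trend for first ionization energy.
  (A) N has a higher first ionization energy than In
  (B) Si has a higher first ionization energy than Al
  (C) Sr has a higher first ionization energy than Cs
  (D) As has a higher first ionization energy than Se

The general trend: first ionization energy increases across a period and decreases down a group.
(A) N (period 2, group 15) vs In (period 5, group 13): the stated order agrees with the simple trend.
(B) Si (period 3, group 14) vs Al (period 3, group 13): the stated order agrees with the simple trend.
(C) Sr (period 5, group 2) vs Cs (period 6, group 1): the stated order agrees with the simple trend.
(D) As (period 4, group 15) vs Se (period 4, group 16): the stated order contradicts the simple trend.
The exception is (D): Se (4p⁴) ionizes more easily than half-filled As (4p³).

(D)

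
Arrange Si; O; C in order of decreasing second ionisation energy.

O, C, Si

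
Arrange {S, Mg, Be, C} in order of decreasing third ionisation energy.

The third ionization energy removes an electron from the +2 ion. For each element: S²⁺ still has 4 valence electrons; Mg²⁺ is the bare [Ne] core; Be²⁺ is the bare [He] core; C²⁺ still has 2 valence electrons.
Core electrons are held far more tightly than valence electrons, so Mg and Be top the IE_3 order.
Valence configurations: S²⁺ [Ne]3s²3p², C²⁺ [He]2s².
The numbers (kJ/mol): S 3357, Mg 7733, Be 14849, C 4620.
Hence IE_3: S < C < Mg < Be.

Be > Mg > C > S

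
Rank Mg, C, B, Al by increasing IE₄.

C < Mg < Al < B

The fourth ionization energy removes an electron from the +3 ion. For each element: Mg³⁺ is already 1 electron into the core; C³⁺ still has 1 valence electron; B³⁺ is the bare [He] core; Al³⁺ is the bare [Ne] core.
Breaking into a closed-shell core is much more expensive than removing a leftover valence electron — Mg, Al and B have the largest IE_4 here.
Tabulated IE_4 (kJ/mol): Mg 10543, C 6223, B 25026, Al 11577.
So the fourth ionization energies run C < Mg < Al < B.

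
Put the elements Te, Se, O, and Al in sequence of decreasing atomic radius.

Te > Al > Se > O

O is in period 2, group 16; Al is in period 3, group 13; Se is in period 4, group 16; Te is in period 5, group 16.
Across a period the added protons contract the valence shell; down a group each new principal shell makes the atom larger.
Here both period and group differ, so the two effects have to be weighed against each other.
Se > O: they share group 16; the group trend gives Se the larger value.
Al > Se: the two effects oppose for this pair; the across-period effect wins (126 vs 116 pm).
Te > Al: the two effects oppose for this pair; the down-group effect wins (136 vs 126 pm).
For reference (pm): O 63, Al 126, Se 116, Te 136.
So from largest to smallest: Te > Al > Se > O.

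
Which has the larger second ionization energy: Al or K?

K

Consider each +1 ion: Al⁺ still has 2 valence electrons; K⁺ is the bare [Ar] core.
Breaking into a closed-shell core is much more expensive than removing a leftover valence electron — K has the largest IE_2 here.
The numbers (kJ/mol): Al 1817, K 3052.
Overall IE_2 order: Al < K.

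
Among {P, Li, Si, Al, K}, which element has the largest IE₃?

Li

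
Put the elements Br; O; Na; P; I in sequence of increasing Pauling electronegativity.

Na, P, I, Br, O

Atoms toward the upper right of the periodic table pull bonding electrons most strongly.
Neither a single period nor a single group — weigh both effects.
P > Na: both are in period 3; the period trend gives P the larger value.
I > P: the two effects oppose for this pair; the across-period effect wins (2.66 vs 2.19).
Br > I: they share group 17; the group trend gives Br the larger value.
O > Br: the two effects oppose for this pair; the down-group effect wins (3.44 vs 2.96).
For reference (Pauling): O 3.44, Na 0.93, P 2.19, Br 2.96, I 2.66.
So from lowest to highest: Na < P < I < Br < O.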